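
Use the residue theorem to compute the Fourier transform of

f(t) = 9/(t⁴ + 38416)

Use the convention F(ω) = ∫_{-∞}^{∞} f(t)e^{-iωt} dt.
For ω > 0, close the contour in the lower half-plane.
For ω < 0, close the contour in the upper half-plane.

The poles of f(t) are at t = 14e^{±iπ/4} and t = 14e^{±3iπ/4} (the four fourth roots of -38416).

Let g(z) = f(z)e^{-iωz}; for large |z| the factor e^{-iωz} decays in the lower half-plane when ω > 0 and in the upper half-plane when ω < 0.

Case ω > 0 (lower half-plane, clockwise contour ⇒ F(ω) = -2πi·ΣRes):
  Res_{z = - 7 \sqrt{2} - 7 \sqrt{2} i} g(z) = \frac{9 \sqrt{2} i \left(1 - i\right) e^{7 \sqrt{2} \omega \left(-1 + i\right)}}{21952}
  Res_{z = 7 \sqrt{2} - 7 \sqrt{2} i} g(z) = \frac{9 \sqrt{2} i \left(1 + i\right) e^{- 7 \sqrt{2} \omega \left(1 + i\right)}}{21952}
  F(ω) = -2πi·ΣRes = \frac{9 \sqrt{2} \pi \left(1 - i\right) \left(e^{14 \sqrt{2} i \omega} + i\right) e^{- 7 \sqrt{2} \omega \left(1 + i\right)}}{10976} = \frac{9 \pi e^{- 7 \sqrt{2} \omega} \sin{\left(7 \sqrt{2} \omega + \frac{\pi}{4} \right)}}{2744}

Case ω < 0 (upper half-plane, counterclockwise contour ⇒ F(ω) = +2πi·ΣRes):
  Res_{z = 7 \sqrt{2} + 7 \sqrt{2} i} g(z) = \frac{9 \sqrt{2} i \left(-1 + i\right) e^{7 \sqrt{2} \omega \left(1 - i\right)}}{21952}
  Res_{z = - 7 \sqrt{2} + 7 \sqrt{2} i} g(z) = \frac{9 \sqrt{2} \left(1 - i\right) e^{7 \sqrt{2} \omega \left(1 + i\right)}}{21952}
  F(ω) = 2πi·ΣRes = - \frac{9 \sqrt{2} i \pi \left(i \left(1 - i\right) e^{7 \sqrt{2} \omega \left(1 - i\right)} - \left(1 - i\right) e^{7 \sqrt{2} \omega \left(1 + i\right)}\right)}{10976} = \frac{9 \pi e^{7 \sqrt{2} \omega} \cos{\left(7 \sqrt{2} \omega + \frac{\pi}{4} \right)}}{2744}

Both cases combine into a single formula in |ω|:

F(ω) = \frac{9 \pi e^{- 7 \sqrt{2} \left|{\omega}\right|} \sin{\left(7 \sqrt{2} \left|{\omega}\right| + \frac{\pi}{4} \right)}}{2744}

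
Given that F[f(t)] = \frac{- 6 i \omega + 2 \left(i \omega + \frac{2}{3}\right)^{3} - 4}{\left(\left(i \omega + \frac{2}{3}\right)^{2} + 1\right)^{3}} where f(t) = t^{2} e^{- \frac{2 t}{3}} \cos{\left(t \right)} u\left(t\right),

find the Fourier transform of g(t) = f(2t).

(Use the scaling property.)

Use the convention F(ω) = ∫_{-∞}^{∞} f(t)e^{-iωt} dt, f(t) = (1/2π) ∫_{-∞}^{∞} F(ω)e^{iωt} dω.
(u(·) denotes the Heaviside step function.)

F[g](ω) = \frac{216 \left(- 324 i \omega + \left(3 i \omega + 4\right)^{3} - 432\right)}{\left(\left(3 i \omega + 4\right)^{2} + 36\right)^{3}}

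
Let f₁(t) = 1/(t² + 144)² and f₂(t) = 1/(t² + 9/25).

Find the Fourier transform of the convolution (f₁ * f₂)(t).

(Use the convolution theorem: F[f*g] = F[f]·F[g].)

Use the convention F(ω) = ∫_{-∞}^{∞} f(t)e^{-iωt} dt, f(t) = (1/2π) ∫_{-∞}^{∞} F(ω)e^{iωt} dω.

F[f₁*f₂](ω) = \frac{5 \pi^{2} \left(12 \left|{\omega}\right| + 1\right) e^{- \frac{63 \left|{\omega}\right|}{5}}}{10368}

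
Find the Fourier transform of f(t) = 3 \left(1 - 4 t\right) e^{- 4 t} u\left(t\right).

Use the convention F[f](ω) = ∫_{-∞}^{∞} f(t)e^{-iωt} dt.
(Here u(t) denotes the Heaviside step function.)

F(ω) = \frac{3 i \omega}{- \omega^{2} + 8 i \omega + 16}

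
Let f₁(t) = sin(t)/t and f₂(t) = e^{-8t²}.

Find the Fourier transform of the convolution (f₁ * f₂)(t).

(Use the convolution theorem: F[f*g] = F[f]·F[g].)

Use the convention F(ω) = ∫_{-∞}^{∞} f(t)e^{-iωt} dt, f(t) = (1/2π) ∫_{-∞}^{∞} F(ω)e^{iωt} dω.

F[f₁*f₂](ω) = \begin{cases} \frac{\sqrt{2} \pi^{\frac{3}{2}} e^{- \frac{\omega^{2}}{32}}}{4} & \text{for}\: \omega > -1 \wedge \omega < 1 \\0 & \text{otherwise} \end{cases}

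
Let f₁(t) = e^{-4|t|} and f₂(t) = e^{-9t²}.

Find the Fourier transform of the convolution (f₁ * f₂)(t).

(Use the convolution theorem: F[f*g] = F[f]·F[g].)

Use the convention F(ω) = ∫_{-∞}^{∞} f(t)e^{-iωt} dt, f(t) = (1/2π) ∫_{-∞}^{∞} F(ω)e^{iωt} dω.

F[f₁*f₂](ω) = \frac{8 \sqrt{\pi} e^{- \frac{\omega^{2}}{36}}}{3 \left(\omega^{2} + 16\right)}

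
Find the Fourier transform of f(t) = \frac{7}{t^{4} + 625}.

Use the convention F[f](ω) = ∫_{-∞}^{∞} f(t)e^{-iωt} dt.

F(ω) = \frac{7 \pi e^{- \frac{5 \sqrt{2} \left|{\omega}\right|}{2}} \sin{\left(\frac{5 \sqrt{2} \left|{\omega}\right|}{2} + \frac{\pi}{4} \right)}}{125}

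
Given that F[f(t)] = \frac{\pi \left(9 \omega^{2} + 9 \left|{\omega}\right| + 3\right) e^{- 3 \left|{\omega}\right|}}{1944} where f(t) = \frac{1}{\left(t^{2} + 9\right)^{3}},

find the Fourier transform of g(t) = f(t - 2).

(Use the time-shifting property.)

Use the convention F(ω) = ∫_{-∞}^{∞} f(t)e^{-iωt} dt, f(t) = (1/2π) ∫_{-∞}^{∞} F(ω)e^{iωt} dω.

F[g](ω) = \frac{\pi \left(3 \omega^{2} + 3 \left|{\omega}\right| + 1\right) e^{- 2 i \omega - 3 \left|{\omega}\right|}}{648}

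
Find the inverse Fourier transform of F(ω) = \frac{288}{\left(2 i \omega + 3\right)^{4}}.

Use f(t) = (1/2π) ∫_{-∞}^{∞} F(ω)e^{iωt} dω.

f(t) = 3 t^{3} e^{- \frac{3 t}{2}} u\left(t\right)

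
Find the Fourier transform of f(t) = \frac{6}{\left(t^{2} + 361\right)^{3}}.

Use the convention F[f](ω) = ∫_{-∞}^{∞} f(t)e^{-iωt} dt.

F(ω) = \frac{3 \pi \left(361 \omega^{2} + 57 \left|{\omega}\right| + 3\right) e^{- 19 \left|{\omega}\right|}}{9904396}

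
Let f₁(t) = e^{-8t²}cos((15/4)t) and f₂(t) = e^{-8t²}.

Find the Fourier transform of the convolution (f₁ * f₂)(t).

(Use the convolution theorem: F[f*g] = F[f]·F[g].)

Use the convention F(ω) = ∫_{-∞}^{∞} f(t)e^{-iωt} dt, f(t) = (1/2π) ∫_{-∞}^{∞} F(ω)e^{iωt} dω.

F[f₁*f₂](ω) = \frac{\pi \left(e^{\frac{15 \omega}{32}} + 1\right) e^{- \frac{\omega^{2}}{16} - \frac{15 \omega}{64} - \frac{225}{512}}}{16}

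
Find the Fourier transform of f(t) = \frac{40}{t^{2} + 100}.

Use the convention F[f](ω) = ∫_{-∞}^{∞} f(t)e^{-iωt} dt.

F(ω) = 4 \pi e^{- 10 \left|{\omega}\right|}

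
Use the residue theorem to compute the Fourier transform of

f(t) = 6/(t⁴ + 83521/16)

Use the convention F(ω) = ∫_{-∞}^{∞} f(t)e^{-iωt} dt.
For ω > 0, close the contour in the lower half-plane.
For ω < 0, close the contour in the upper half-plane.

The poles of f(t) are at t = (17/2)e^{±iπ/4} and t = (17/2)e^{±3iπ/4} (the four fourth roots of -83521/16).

Let g(z) = f(z)e^{-iωz}; for large |z| the factor e^{-iωz} decays in the lower half-plane when ω > 0 and in the upper half-plane when ω < 0.

Case ω > 0 (lower half-plane, clockwise contour ⇒ F(ω) = -2πi·ΣRes):
  Res_{z = - \frac{17 \sqrt{2}}{4} - \frac{17 \sqrt{2} i}{4}} g(z) = \frac{6 \sqrt{2} \left(1 + i\right) e^{\frac{17 \sqrt{2} \omega \left(-1 + i\right)}{4}}}{4913}
  Res_{z = \frac{17 \sqrt{2}}{4} - \frac{17 \sqrt{2} i}{4}} g(z) = \frac{6 \sqrt{2} \left(-1 + i\right) e^{- \frac{17 \sqrt{2} \omega \left(1 + i\right)}{4}}}{4913}
  F(ω) = -2πi·ΣRes = \frac{12 \sqrt{2} \pi \left(\left(1 - i\right) e^{\frac{17 \sqrt{2} i \omega}{2}} + 1 + i\right) e^{- \frac{17 \sqrt{2} \omega \left(1 + i\right)}{4}}}{4913} = \frac{48 \pi e^{- \frac{17 \sqrt{2} \omega}{4}} \sin{\left(\frac{17 \sqrt{2} \omega}{4} + \frac{\pi}{4} \right)}}{4913}

Case ω < 0 (upper half-plane, counterclockwise contour ⇒ F(ω) = +2πi·ΣRes):
  Res_{z = \frac{17 \sqrt{2}}{4} + \frac{17 \sqrt{2} i}{4}} g(z) = - \frac{6 \sqrt{2} \left(1 + i\right) e^{\frac{17 \sqrt{2} \omega \left(1 - i\right)}{4}}}{4913}
  Res_{z = - \frac{17 \sqrt{2}}{4} + \frac{17 \sqrt{2} i}{4}} g(z) = \frac{6 \sqrt{2} \left(1 - i\right) e^{\frac{17 \sqrt{2} \omega \left(1 + i\right)}{4}}}{4913}
  F(ω) = 2πi·ΣRes = - \frac{12 \sqrt{2} i \pi \left(\left(1 + i\right) e^{\frac{17 \sqrt{2} \omega \left(1 - i\right)}{4}} - \left(1 - i\right) e^{\frac{17 \sqrt{2} \omega \left(1 + i\right)}{4}}\right)}{4913} = \frac{48 \pi e^{\frac{17 \sqrt{2} \omega}{4}} \cos{\left(\frac{17 \sqrt{2} \omega}{4} + \frac{\pi}{4} \right)}}{4913}

Both cases combine into a single formula in |ω|:

F(ω) = \frac{48 \pi e^{- \frac{17 \sqrt{2} \left|{\omega}\right|}{4}} \sin{\left(\frac{17 \sqrt{2} \left|{\omega}\right|}{4} + \frac{\pi}{4} \right)}}{4913}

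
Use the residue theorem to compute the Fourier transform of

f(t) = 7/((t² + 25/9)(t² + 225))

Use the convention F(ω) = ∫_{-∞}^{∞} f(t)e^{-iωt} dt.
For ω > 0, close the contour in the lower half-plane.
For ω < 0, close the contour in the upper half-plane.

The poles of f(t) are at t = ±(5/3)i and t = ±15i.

Let g(z) = f(z)e^{-iωz}; for large |z| the factor e^{-iωz} decays in the lower half-plane when ω > 0 and in the upper half-plane when ω < 0.

Case ω > 0 (lower half-plane, clockwise contour ⇒ F(ω) = -2πi·ΣRes):
  Res_{z = - \frac{5 i}{3}} g(z) = \frac{189 i e^{- \frac{5 \omega}{3}}}{20000}
  Res_{z = - 15 i} g(z) = - \frac{21 i e^{- 15 \omega}}{20000}
  F(ω) = -2πi·ΣRes = - \frac{21 \pi e^{- 15 \omega}}{10000} + \frac{189 \pi e^{- \frac{5 \omega}{3}}}{10000}

Case ω < 0 (upper half-plane, counterclockwise contour ⇒ F(ω) = +2πi·ΣRes):
  Res_{z = \frac{5 i}{3}} g(z) = - \frac{189 i e^{\frac{5 \omega}{3}}}{20000}
  Res_{z = 15 i} g(z) = \frac{21 i e^{15 \omega}}{20000}
  F(ω) = 2πi·ΣRes = \frac{21 \pi \left(9 e^{\frac{5 \omega}{3}} - e^{15 \omega}\right)}{10000}

Both cases combine into a single formula in |ω|:

F(ω) = - \frac{21 \pi e^{- 15 \left|{\omega}\right|}}{10000} + \frac{189 \pi e^{- \frac{5 \left|{\omega}\right|}{3}}}{10000}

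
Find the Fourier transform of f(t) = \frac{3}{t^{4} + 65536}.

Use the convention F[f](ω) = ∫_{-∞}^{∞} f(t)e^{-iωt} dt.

F(ω) = \frac{3 \pi e^{- 8 \sqrt{2} \left|{\omega}\right|} \sin{\left(8 \sqrt{2} \left|{\omega}\right| + \frac{\pi}{4} \right)}}{4096}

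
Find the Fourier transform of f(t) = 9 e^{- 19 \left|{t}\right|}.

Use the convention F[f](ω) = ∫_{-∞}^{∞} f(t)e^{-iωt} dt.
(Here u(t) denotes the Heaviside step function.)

F(ω) = \frac{342}{\omega^{2} + 361}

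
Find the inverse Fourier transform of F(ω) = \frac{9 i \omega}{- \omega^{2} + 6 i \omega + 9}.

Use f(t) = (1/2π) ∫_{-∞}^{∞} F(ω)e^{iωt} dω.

f(t) = 9 \left(1 - 3 t\right) e^{- 3 t} u\left(t\right)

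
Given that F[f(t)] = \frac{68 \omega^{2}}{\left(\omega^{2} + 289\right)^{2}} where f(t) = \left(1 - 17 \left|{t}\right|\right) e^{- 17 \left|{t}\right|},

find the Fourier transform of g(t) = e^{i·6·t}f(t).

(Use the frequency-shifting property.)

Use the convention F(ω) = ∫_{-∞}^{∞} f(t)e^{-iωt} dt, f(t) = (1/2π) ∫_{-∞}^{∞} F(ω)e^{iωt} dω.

F[g](ω) = \frac{68 \left(\omega - 6\right)^{2}}{\left(\left(\omega - 6\right)^{2} + 289\right)^{2}}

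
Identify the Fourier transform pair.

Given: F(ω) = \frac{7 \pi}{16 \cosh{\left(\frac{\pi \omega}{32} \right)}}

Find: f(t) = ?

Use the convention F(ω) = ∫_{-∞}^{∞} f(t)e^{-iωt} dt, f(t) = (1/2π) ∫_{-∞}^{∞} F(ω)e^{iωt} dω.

f(t) = \frac{7}{\cosh{\left(16 t \right)}}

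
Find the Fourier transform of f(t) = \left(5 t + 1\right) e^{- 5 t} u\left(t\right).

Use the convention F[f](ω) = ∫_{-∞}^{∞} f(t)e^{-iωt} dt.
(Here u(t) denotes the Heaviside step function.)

F(ω) = \frac{- i \omega - 10}{\omega^{2} - 10 i \omega - 25}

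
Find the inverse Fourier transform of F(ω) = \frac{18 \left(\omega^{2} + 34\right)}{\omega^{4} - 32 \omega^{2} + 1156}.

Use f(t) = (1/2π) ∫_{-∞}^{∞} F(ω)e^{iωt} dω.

f(t) = 3 e^{- 3 \left|{t}\right|} \cos{\left(5 \left|{t}\right| \right)}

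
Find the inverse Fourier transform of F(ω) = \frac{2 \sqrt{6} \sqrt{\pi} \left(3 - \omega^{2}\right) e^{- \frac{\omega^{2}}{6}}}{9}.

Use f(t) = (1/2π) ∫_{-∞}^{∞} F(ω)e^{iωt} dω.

f(t) = 6 t^{2} e^{- \frac{3 t^{2}}{2}}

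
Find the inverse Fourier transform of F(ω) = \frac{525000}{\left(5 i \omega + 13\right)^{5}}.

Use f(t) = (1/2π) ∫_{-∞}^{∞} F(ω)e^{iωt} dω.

f(t) = 7 t^{4} e^{- \frac{13 t}{5}} u\left(t\right)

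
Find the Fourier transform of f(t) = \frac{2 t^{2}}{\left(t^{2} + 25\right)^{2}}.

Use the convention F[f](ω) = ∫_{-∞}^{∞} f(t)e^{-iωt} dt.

F(ω) = \frac{\pi \left(1 - 5 \left|{\omega}\right|\right) e^{- 5 \left|{\omega}\right|}}{5}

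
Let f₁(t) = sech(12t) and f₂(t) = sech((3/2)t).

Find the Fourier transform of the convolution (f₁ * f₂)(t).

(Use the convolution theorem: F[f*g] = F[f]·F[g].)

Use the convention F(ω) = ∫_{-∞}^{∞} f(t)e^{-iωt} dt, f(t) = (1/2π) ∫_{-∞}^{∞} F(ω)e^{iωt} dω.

F[f₁*f₂](ω) = \frac{\pi^{2}}{18 \cosh{\left(\frac{\pi \omega}{24} \right)} \cosh{\left(\frac{\pi \omega}{3} \right)}}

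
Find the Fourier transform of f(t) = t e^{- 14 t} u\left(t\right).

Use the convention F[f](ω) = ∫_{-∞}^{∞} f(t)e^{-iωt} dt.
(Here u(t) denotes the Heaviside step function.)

F(ω) = \frac{1}{\left(i \omega + 14\right)^{2}}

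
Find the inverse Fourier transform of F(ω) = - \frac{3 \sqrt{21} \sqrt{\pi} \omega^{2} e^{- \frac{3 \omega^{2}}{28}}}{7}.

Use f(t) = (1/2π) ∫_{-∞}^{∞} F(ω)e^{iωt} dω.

f(t) = 7 \left(\frac{28 t^{2}}{3} - 2\right) e^{- \frac{7 t^{2}}{3}}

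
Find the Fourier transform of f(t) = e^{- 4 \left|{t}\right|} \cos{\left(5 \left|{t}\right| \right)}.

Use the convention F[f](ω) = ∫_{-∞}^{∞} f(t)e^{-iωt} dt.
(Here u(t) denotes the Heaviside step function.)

F(ω) = \frac{8 \left(\omega^{2} + 41\right)}{\omega^{4} - 18 \omega^{2} + 1681}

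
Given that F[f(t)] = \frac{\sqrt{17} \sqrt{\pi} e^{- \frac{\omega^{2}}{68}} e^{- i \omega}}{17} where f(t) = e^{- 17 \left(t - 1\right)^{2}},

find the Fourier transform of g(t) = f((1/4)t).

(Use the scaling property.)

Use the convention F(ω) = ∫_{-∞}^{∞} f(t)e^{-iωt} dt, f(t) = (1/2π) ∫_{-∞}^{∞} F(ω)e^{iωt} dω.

F[g](ω) = \frac{4 \sqrt{17} \sqrt{\pi} e^{- 4 \omega \left(\frac{\omega}{17} + i\right)}}{17}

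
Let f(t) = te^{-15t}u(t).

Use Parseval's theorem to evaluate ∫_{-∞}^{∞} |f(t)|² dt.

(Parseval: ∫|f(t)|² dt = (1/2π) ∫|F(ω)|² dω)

∫|f(t)|² dt = \frac{1}{13500}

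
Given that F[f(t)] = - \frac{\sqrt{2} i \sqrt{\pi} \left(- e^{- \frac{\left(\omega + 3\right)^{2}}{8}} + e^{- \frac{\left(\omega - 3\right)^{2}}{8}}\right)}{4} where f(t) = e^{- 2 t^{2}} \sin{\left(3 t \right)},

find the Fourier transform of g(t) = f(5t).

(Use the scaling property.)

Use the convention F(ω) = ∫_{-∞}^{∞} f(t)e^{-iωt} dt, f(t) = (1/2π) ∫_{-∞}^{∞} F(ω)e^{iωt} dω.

F[g](ω) = \frac{\sqrt{2} i \sqrt{\pi} \left(1 - e^{\frac{3 \omega}{10}}\right) e^{- \frac{\omega^{2}}{200} - \frac{3 \omega}{20} - \frac{9}{8}}}{20}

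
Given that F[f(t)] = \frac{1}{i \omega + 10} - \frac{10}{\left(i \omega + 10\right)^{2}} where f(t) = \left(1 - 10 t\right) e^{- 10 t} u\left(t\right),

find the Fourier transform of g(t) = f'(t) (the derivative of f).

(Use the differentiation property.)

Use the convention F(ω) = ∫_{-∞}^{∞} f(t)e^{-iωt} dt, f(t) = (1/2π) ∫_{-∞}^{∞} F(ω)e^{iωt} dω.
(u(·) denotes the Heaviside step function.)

F[g](ω) = \frac{\omega^{2}}{\omega^{2} - 20 i \omega - 100}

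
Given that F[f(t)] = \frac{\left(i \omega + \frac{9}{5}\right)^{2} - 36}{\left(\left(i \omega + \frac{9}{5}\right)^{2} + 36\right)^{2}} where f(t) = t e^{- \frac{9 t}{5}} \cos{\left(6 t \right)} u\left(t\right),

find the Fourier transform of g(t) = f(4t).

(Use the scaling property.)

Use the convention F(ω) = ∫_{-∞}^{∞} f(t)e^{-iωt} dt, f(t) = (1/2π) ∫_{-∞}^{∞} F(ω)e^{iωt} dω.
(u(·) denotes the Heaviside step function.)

F[g](ω) = \frac{100 \left(\left(5 i \omega + 36\right)^{2} - 14400\right)}{\left(\left(5 i \omega + 36\right)^{2} + 14400\right)^{2}}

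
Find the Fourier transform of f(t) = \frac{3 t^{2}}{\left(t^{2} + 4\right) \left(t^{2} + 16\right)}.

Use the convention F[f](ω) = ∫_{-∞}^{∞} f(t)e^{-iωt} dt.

F(ω) = \frac{\pi \left(2 - e^{2 \left|{\omega}\right|}\right) e^{- 4 \left|{\omega}\right|}}{2}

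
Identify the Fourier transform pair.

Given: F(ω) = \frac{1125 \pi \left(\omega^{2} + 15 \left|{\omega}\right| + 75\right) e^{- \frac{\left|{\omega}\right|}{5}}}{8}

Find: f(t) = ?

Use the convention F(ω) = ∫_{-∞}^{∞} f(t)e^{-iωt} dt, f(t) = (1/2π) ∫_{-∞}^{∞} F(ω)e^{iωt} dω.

f(t) = \frac{9}{\left(t^{2} + \frac{1}{25}\right)^{3}}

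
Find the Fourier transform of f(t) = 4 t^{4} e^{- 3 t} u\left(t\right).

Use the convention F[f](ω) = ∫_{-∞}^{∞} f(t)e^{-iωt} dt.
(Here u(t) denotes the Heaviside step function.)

F(ω) = \frac{96}{\left(i \omega + 3\right)^{5}}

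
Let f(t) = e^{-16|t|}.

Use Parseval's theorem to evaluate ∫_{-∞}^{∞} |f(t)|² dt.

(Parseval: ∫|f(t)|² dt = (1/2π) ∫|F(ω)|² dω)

∫|f(t)|² dt = \frac{1}{16}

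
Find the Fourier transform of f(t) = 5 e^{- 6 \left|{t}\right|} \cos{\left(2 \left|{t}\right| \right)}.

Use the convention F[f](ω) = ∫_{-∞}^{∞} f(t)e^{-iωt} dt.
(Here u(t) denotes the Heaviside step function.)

F(ω) = \frac{60 \left(\omega^{2} + 40\right)}{\omega^{4} + 64 \omega^{2} + 1600}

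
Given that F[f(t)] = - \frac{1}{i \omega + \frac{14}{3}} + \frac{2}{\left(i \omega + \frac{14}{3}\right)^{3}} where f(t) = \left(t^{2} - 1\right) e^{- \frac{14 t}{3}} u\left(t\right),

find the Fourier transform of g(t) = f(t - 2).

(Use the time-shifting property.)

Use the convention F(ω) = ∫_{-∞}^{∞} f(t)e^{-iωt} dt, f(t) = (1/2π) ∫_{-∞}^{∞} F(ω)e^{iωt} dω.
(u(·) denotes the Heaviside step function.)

F[g](ω) = \frac{3 \left(54 i \omega - \left(3 i \omega + 14\right)^{3} + 252\right) e^{- 2 i \omega}}{\left(3 i \omega + 14\right)^{4}}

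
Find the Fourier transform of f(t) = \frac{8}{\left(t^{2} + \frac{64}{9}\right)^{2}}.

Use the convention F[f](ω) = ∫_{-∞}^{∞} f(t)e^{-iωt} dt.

F(ω) = \frac{9 \pi \left(8 \left|{\omega}\right| + 3\right) e^{- \frac{8 \left|{\omega}\right|}{3}}}{128}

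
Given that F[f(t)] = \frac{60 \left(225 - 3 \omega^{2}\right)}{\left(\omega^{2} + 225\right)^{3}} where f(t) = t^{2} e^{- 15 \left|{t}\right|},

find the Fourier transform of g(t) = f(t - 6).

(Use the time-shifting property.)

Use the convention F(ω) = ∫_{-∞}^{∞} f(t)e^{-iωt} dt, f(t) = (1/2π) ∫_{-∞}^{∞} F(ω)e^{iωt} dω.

F[g](ω) = \frac{180 \left(75 - \omega^{2}\right) e^{- 6 i \omega}}{\left(\omega^{2} + 225\right)^{3}}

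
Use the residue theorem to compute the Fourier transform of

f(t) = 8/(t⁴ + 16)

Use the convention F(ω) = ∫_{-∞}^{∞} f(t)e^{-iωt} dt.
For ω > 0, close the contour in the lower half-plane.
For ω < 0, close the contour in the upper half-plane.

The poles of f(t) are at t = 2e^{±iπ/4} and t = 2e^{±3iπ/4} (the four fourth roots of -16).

Let g(z) = f(z)e^{-iωz}; for large |z| the factor e^{-iωz} decays in the lower half-plane when ω > 0 and in the upper half-plane when ω < 0.

Case ω > 0 (lower half-plane, clockwise contour ⇒ F(ω) = -2πi·ΣRes):
  Res_{z = - \sqrt{2} - \sqrt{2} i} g(z) = \frac{\sqrt{2} i \left(1 - i\right) e^{\sqrt{2} \omega \left(-1 + i\right)}}{8}
  Res_{z = \sqrt{2} - \sqrt{2} i} g(z) = \frac{\sqrt{2} i \left(1 + i\right) e^{- \sqrt{2} \omega \left(1 + i\right)}}{8}
  F(ω) = -2πi·ΣRes = \frac{\sqrt{2} \pi \left(1 - i\right) \left(e^{2 \sqrt{2} i \omega} + i\right) e^{- \sqrt{2} \omega \left(1 + i\right)}}{4} = \pi e^{- \sqrt{2} \omega} \sin{\left(\sqrt{2} \omega + \frac{\pi}{4} \right)}

Case ω < 0 (upper half-plane, counterclockwise contour ⇒ F(ω) = +2πi·ΣRes):
  Res_{z = \sqrt{2} + \sqrt{2} i} g(z) = \frac{\sqrt{2} i \left(-1 + i\right) e^{\sqrt{2} \omega \left(1 - i\right)}}{8}
  Res_{z = - \sqrt{2} + \sqrt{2} i} g(z) = \frac{\sqrt{2} \left(1 - i\right) e^{\sqrt{2} \omega \left(1 + i\right)}}{8}
  F(ω) = 2πi·ΣRes = - \frac{\sqrt{2} i \pi \left(i \left(1 - i\right) e^{\sqrt{2} \omega \left(1 - i\right)} - \left(1 - i\right) e^{\sqrt{2} \omega \left(1 + i\right)}\right)}{4} = \pi e^{\sqrt{2} \omega} \cos{\left(\sqrt{2} \omega + \frac{\pi}{4} \right)}

Both cases combine into a single formula in |ω|:

F(ω) = \pi e^{- \sqrt{2} \left|{\omega}\right|} \sin{\left(\sqrt{2} \left|{\omega}\right| + \frac{\pi}{4} \right)}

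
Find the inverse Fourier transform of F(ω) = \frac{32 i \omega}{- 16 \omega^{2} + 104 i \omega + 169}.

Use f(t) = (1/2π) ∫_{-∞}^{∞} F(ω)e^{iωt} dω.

f(t) = 2 \left(1 - \frac{13 t}{4}\right) e^{- \frac{13 t}{4}} u\left(t\right)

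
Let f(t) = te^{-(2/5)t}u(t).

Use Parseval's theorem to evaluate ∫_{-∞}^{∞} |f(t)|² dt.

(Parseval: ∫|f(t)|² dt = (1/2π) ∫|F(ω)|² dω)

∫|f(t)|² dt = \frac{125}{32}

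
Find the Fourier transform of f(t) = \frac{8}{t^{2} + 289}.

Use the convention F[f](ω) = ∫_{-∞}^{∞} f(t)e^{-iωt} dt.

F(ω) = \frac{8 \pi e^{- 17 \left|{\omega}\right|}}{17}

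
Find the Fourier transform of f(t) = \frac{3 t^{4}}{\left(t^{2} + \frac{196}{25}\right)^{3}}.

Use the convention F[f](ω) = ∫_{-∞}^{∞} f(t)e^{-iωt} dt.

F(ω) = \frac{3 \pi \left(196 \omega^{2} - 350 \left|{\omega}\right| + 75\right) e^{- \frac{14 \left|{\omega}\right|}{5}}}{560}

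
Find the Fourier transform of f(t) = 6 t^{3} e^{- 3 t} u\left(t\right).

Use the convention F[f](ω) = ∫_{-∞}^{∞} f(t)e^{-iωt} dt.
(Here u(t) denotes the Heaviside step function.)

F(ω) = \frac{36}{\left(i \omega + 3\right)^{4}}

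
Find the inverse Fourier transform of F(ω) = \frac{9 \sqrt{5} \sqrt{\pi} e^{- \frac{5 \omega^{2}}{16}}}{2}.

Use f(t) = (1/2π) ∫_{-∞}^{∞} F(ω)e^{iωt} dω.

f(t) = 9 e^{- \frac{4 t^{2}}{5}}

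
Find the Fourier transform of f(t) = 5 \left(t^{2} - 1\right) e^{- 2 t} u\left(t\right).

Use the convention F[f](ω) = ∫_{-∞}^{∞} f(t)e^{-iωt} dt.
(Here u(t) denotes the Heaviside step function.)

F(ω) = \frac{5 \left(2 i \omega - \left(i \omega + 2\right)^{3} + 4\right)}{\left(i \omega + 2\right)^{4}}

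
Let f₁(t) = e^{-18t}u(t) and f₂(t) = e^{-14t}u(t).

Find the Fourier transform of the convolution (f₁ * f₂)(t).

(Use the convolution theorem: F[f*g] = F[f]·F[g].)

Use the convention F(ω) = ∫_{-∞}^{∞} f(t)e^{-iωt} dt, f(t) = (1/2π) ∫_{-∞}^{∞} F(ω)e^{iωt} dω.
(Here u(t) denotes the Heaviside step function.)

F[f₁*f₂](ω) = \frac{1}{\left(i \omega + 14\right) \left(i \omega + 18\right)}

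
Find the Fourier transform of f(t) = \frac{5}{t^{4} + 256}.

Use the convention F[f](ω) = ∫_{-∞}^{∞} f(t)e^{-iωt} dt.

F(ω) = \frac{5 \pi e^{- 2 \sqrt{2} \left|{\omega}\right|} \sin{\left(2 \sqrt{2} \left|{\omega}\right| + \frac{\pi}{4} \right)}}{64}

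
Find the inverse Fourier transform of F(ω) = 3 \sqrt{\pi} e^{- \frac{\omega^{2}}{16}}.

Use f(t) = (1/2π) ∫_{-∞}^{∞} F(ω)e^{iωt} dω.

f(t) = 6 e^{- 4 t^{2}}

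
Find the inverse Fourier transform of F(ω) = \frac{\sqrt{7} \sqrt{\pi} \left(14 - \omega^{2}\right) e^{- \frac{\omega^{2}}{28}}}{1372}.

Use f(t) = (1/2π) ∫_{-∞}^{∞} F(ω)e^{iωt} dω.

f(t) = t^{2} e^{- 7 t^{2}}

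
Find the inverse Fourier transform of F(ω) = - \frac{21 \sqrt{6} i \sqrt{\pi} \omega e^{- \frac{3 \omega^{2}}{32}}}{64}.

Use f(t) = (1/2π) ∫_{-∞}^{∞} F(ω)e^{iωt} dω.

f(t) = 7 t e^{- \frac{8 t^{2}}{3}}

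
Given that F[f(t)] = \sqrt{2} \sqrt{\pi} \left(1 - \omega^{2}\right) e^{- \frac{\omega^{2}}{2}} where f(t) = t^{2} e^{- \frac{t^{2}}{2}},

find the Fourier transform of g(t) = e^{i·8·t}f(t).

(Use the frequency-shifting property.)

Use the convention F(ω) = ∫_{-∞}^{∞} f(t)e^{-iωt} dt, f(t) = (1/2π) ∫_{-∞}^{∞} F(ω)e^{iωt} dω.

F[g](ω) = \sqrt{2} \sqrt{\pi} \left(1 - \left(\omega - 8\right)^{2}\right) e^{- \frac{\left(\omega - 8\right)^{2}}{2}}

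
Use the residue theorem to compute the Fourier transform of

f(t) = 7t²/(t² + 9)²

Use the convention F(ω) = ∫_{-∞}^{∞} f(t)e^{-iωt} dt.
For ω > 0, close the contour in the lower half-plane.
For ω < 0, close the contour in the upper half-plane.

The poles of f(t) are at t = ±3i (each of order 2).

Let g(z) = f(z)e^{-iωz}; for large |z| the factor e^{-iωz} decays in the lower half-plane when ω > 0 and in the upper half-plane when ω < 0.

Case ω > 0 (lower half-plane, clockwise contour ⇒ F(ω) = -2πi·ΣRes):
  Res_{z = - 3 i} g(z) = \frac{7 i \left(1 - 3 \omega\right) e^{- 3 \omega}}{12} (pole of order 2)
  F(ω) = -2πi·ΣRes = \frac{7 \pi \left(1 - 3 \omega\right) e^{- 3 \omega}}{6}

Case ω < 0 (upper half-plane, counterclockwise contour ⇒ F(ω) = +2πi·ΣRes):
  Res_{z = 3 i} g(z) = \frac{7 i \left(- 3 \omega - 1\right) e^{3 \omega}}{12} (pole of order 2)
  F(ω) = 2πi·ΣRes = \frac{7 \pi \left(3 \omega + 1\right) e^{3 \omega}}{6}

Both cases combine into a single formula in |ω|:

F(ω) = \frac{7 \pi \left(1 - 3 \left|{\omega}\right|\right) e^{- 3 \left|{\omega}\right|}}{6}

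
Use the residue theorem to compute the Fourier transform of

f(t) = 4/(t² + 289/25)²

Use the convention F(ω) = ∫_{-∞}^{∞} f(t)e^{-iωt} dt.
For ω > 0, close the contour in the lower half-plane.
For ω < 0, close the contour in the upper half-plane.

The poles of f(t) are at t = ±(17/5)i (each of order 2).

Let g(z) = f(z)e^{-iωz}; for large |z| the factor e^{-iωz} decays in the lower half-plane when ω > 0 and in the upper half-plane when ω < 0.

Case ω > 0 (lower half-plane, clockwise contour ⇒ F(ω) = -2πi·ΣRes):
  Res_{z = - \frac{17 i}{5}} g(z) = \frac{25 i \left(17 \omega + 5\right) e^{- \frac{17 \omega}{5}}}{4913} (pole of order 2)
  F(ω) = -2πi·ΣRes = \frac{50 \pi \left(17 \omega + 5\right) e^{- \frac{17 \omega}{5}}}{4913}

Case ω < 0 (upper half-plane, counterclockwise contour ⇒ F(ω) = +2πi·ΣRes):
  Res_{z = \frac{17 i}{5}} g(z) = \frac{25 i \left(17 \omega - 5\right) e^{\frac{17 \omega}{5}}}{4913} (pole of order 2)
  F(ω) = 2πi·ΣRes = \frac{50 \pi \left(5 - 17 \omega\right) e^{\frac{17 \omega}{5}}}{4913}

Both cases combine into a single formula in |ω|:

F(ω) = \frac{50 \pi \left(17 \left|{\omega}\right| + 5\right) e^{- \frac{17 \left|{\omega}\right|}{5}}}{4913}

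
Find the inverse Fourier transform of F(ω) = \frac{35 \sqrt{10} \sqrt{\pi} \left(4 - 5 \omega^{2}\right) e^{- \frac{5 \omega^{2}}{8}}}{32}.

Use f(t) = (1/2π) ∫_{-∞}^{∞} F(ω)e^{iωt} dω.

f(t) = 7 t^{2} e^{- \frac{2 t^{2}}{5}}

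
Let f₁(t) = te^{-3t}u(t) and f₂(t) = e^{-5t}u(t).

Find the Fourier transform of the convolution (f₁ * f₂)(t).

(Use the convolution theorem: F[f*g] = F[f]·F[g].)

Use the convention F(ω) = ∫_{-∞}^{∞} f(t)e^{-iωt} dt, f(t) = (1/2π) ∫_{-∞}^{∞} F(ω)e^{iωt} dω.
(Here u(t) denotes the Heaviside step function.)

F[f₁*f₂](ω) = \frac{1}{\left(i \omega + 3\right)^{2} \left(i \omega + 5\right)}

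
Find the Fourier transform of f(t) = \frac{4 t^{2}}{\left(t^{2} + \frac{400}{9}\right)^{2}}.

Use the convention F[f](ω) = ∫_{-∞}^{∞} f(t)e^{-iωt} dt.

F(ω) = \frac{\pi \left(3 - 20 \left|{\omega}\right|\right) e^{- \frac{20 \left|{\omega}\right|}{3}}}{10}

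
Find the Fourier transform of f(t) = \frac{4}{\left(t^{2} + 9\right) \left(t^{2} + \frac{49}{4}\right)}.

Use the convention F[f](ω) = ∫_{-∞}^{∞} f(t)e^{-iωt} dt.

F(ω) = \frac{16 \pi e^{- 3 \left|{\omega}\right|}}{39} - \frac{32 \pi e^{- \frac{7 \left|{\omega}\right|}{2}}}{91}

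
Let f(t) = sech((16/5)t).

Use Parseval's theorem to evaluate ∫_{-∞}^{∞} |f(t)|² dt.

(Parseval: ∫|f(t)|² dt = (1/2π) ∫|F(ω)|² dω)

∫|f(t)|² dt = \frac{5}{8}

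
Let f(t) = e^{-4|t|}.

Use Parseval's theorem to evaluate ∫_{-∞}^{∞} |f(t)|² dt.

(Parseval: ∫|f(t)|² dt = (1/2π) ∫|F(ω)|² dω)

∫|f(t)|² dt = \frac{1}{4}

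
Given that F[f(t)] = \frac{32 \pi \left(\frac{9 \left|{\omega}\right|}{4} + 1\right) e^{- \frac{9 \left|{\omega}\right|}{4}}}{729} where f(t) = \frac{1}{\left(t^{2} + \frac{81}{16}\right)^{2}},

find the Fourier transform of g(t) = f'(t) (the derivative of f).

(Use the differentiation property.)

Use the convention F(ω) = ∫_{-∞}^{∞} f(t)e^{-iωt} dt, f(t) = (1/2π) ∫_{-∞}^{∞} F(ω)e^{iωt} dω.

F[g](ω) = \frac{8 i \pi \omega \left(9 \left|{\omega}\right| + 4\right) e^{- \frac{9 \left|{\omega}\right|}{4}}}{729}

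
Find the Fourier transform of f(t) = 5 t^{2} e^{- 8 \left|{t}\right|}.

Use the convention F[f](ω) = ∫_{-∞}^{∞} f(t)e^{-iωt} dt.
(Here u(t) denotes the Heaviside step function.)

F(ω) = \frac{160 \left(64 - 3 \omega^{2}\right)}{\left(\omega^{2} + 64\right)^{3}}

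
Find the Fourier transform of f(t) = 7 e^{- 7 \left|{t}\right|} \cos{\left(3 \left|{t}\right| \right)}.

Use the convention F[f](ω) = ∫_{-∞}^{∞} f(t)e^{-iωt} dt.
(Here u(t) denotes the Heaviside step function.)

F(ω) = \frac{98 \left(\omega^{2} + 58\right)}{\omega^{4} + 80 \omega^{2} + 3364}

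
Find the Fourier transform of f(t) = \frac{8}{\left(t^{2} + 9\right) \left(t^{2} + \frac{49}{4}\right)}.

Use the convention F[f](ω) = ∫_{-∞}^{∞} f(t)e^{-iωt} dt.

F(ω) = \frac{32 \pi e^{- 3 \left|{\omega}\right|}}{39} - \frac{64 \pi e^{- \frac{7 \left|{\omega}\right|}{2}}}{91}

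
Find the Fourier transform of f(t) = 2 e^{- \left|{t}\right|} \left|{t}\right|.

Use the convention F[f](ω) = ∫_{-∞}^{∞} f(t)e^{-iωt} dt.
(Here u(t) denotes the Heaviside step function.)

F(ω) = \frac{4 \left(1 - \omega^{2}\right)}{\left(\omega^{2} + 1\right)^{2}}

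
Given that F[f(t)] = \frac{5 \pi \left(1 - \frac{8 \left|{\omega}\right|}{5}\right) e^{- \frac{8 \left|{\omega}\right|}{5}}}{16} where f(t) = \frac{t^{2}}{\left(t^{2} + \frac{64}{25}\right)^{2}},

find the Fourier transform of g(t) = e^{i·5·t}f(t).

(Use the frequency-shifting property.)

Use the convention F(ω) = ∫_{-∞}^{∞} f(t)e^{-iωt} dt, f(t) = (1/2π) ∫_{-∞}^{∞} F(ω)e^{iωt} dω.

F[g](ω) = \frac{\pi \left(5 - 8 \left|{\omega - 5}\right|\right) e^{- \frac{8 \left|{\omega - 5}\right|}{5}}}{16}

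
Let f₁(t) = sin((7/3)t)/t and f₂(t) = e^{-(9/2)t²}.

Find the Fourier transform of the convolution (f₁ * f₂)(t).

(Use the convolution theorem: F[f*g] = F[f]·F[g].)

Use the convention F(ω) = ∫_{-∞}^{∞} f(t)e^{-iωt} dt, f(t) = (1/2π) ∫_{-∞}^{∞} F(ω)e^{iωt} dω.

F[f₁*f₂](ω) = \begin{cases} \frac{\sqrt{2} \pi^{\frac{3}{2}} e^{- \frac{\omega^{2}}{18}}}{3} & \text{for}\: \omega > - \frac{7}{3} \wedge \omega < \frac{7}{3} \\0 & \text{otherwise} \end{cases}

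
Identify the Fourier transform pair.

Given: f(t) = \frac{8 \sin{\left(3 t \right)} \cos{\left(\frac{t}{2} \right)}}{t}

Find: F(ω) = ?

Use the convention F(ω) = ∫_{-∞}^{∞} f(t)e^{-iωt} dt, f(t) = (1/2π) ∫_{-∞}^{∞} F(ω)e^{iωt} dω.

F(ω) = \begin{cases} 8 \pi & \text{for}\: \omega > - \frac{5}{2} \wedge \omega < \frac{5}{2} \\4 \pi & \text{for}\: \omega > - \frac{7}{2} \wedge \omega < \frac{7}{2} \\0 & \text{otherwise} \end{cases}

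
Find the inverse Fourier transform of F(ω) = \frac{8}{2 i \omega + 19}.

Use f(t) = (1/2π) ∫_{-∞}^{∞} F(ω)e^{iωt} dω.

f(t) = 4 e^{- \frac{19 t}{2}} u\left(t\right)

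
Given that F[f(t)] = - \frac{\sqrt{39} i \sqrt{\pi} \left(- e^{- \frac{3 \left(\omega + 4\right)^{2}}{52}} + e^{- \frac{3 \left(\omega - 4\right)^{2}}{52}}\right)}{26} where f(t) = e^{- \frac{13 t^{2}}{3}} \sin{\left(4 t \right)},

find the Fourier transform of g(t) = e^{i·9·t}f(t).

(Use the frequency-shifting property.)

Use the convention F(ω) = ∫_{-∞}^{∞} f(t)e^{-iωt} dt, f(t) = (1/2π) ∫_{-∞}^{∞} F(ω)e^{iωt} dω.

F[g](ω) = \frac{\sqrt{39} i \sqrt{\pi} \left(e^{\frac{15 \omega}{26} + \frac{39}{4}} - e^{\frac{3 \omega}{2} + \frac{75}{52}}\right) e^{- \frac{3 \omega^{2}}{52} - \frac{291}{26}}}{26}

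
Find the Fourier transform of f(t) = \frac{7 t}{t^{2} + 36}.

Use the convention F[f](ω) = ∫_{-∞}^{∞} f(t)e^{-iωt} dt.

F(ω) = - 7 i \pi e^{- 6 \left|{\omega}\right|} \operatorname{sign}{\left(\omega \right)}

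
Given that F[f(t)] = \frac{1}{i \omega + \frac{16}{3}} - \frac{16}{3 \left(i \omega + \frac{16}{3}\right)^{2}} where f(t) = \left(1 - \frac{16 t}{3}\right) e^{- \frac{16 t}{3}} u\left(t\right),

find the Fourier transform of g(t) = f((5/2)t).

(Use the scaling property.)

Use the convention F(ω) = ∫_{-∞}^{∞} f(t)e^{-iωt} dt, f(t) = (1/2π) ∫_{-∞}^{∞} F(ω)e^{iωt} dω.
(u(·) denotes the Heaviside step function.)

F[g](ω) = \frac{9 i \omega}{- 9 \omega^{2} + 240 i \omega + 1600}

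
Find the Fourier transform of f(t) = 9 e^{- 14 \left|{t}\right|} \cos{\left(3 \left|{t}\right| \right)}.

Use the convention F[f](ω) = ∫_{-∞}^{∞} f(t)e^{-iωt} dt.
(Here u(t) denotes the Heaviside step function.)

F(ω) = \frac{252 \left(\omega^{2} + 205\right)}{\omega^{4} + 374 \omega^{2} + 42025}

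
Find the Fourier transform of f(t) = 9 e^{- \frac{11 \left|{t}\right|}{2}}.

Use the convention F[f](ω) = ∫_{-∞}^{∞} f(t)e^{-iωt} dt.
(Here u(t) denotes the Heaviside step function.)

F(ω) = \frac{396}{4 \omega^{2} + 121}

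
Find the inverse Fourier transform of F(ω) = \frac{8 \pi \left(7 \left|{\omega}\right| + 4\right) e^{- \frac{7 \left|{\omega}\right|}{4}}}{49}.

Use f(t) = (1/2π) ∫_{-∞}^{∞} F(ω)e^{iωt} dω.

f(t) = \frac{7}{\left(t^{2} + \frac{49}{16}\right)^{2}}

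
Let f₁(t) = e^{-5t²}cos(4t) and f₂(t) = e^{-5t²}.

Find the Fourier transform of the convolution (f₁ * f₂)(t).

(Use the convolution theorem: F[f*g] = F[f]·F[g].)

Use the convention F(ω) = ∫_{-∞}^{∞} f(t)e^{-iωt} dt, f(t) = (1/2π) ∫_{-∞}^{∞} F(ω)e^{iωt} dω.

F[f₁*f₂](ω) = \frac{\pi \left(e^{\frac{4 \omega}{5}} + 1\right) e^{- \frac{\omega^{2}}{10} - \frac{2 \omega}{5} - \frac{4}{5}}}{10}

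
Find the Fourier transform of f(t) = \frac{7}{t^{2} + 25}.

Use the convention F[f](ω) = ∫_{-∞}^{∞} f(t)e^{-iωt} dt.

F(ω) = \frac{7 \pi e^{- 5 \left|{\omega}\right|}}{5}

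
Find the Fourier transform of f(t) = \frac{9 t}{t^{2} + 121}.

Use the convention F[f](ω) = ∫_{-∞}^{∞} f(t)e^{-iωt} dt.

F(ω) = - 9 i \pi e^{- 11 \left|{\omega}\right|} \operatorname{sign}{\left(\omega \right)}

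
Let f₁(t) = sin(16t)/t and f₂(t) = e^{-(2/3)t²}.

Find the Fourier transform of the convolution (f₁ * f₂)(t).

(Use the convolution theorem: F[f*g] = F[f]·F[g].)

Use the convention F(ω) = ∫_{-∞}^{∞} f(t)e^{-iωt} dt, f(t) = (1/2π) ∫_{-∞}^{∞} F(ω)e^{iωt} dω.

F[f₁*f₂](ω) = \begin{cases} \frac{\sqrt{6} \pi^{\frac{3}{2}} e^{- \frac{3 \omega^{2}}{8}}}{2} & \text{for}\: \omega > -16 \wedge \omega < 16 \\0 & \text{otherwise} \end{cases}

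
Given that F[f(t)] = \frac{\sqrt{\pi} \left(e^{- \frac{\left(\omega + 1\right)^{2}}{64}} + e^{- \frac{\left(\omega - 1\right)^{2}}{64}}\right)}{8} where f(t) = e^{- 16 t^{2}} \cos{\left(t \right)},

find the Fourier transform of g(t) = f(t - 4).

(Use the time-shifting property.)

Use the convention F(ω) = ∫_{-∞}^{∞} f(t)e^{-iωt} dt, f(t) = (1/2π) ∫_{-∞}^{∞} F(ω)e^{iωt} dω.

F[g](ω) = \frac{\sqrt{\pi} \left(e^{\frac{\omega}{16}} + 1\right) e^{- \frac{\omega^{2}}{64} - \frac{\omega}{32} - 4 i \omega - \frac{1}{64}}}{8}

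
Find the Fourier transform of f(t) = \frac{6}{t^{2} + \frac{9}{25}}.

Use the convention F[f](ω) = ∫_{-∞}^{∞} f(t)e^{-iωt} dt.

F(ω) = 10 \pi e^{- \frac{3 \left|{\omega}\right|}{5}}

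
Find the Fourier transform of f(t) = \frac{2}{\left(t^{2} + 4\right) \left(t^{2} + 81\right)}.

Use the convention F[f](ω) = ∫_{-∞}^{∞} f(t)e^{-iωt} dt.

F(ω) = \frac{\pi \left(9 e^{7 \left|{\omega}\right|} - 2\right) e^{- 9 \left|{\omega}\right|}}{693}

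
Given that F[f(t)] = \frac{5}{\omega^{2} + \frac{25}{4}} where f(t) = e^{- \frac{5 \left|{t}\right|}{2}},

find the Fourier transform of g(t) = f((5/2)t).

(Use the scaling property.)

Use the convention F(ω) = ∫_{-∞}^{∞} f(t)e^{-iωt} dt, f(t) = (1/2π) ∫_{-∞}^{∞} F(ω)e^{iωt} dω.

F[g](ω) = \frac{200}{16 \omega^{2} + 625}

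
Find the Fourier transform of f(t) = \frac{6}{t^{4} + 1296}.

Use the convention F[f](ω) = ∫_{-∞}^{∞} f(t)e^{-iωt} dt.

F(ω) = \frac{\pi e^{- 3 \sqrt{2} \left|{\omega}\right|} \sin{\left(3 \sqrt{2} \left|{\omega}\right| + \frac{\pi}{4} \right)}}{36}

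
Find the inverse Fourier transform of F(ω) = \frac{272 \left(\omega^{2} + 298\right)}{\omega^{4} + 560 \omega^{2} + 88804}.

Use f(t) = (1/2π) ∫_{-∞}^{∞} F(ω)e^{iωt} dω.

f(t) = 8 e^{- 17 \left|{t}\right|} \cos{\left(3 \left|{t}\right| \right)}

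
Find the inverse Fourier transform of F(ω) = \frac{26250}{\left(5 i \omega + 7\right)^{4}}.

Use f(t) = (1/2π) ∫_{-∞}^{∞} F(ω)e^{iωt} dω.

f(t) = 7 t^{3} e^{- \frac{7 t}{5}} u\left(t\right)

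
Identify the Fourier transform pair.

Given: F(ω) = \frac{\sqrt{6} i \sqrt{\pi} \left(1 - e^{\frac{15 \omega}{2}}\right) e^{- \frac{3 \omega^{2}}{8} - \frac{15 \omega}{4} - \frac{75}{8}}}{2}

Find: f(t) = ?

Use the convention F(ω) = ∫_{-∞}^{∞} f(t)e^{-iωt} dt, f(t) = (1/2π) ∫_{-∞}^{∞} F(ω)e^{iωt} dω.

f(t) = 2 e^{- \frac{2 t^{2}}{3}} \sin{\left(5 t \right)}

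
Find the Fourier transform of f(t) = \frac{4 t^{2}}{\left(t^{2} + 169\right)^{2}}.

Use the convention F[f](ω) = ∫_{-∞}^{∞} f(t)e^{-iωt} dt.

F(ω) = \frac{2 \pi \left(1 - 13 \left|{\omega}\right|\right) e^{- 13 \left|{\omega}\right|}}{13}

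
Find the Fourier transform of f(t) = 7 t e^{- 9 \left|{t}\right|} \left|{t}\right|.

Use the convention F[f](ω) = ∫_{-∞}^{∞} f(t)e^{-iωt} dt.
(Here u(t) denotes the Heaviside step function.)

F(ω) = \frac{28 i \omega \left(\omega^{2} - 243\right)}{\left(\omega^{2} + 81\right)^{3}}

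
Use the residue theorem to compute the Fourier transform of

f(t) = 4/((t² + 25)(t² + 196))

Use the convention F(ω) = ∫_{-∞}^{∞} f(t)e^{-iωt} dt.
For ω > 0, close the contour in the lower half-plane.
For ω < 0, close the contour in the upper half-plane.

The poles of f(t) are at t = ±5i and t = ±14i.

Let g(z) = f(z)e^{-iωz}; for large |z| the factor e^{-iωz} decays in the lower half-plane when ω > 0 and in the upper half-plane when ω < 0.

Case ω > 0 (lower half-plane, clockwise contour ⇒ F(ω) = -2πi·ΣRes):
  Res_{z = - 5 i} g(z) = \frac{2 i e^{- 5 \omega}}{855}
  Res_{z = - 14 i} g(z) = - \frac{i e^{- 14 \omega}}{1197}
  F(ω) = -2πi·ΣRes = \frac{2 \pi \left(14 e^{9 \omega} - 5\right) e^{- 14 \omega}}{5985}

Case ω < 0 (upper half-plane, counterclockwise contour ⇒ F(ω) = +2πi·ΣRes):
  Res_{z = 5 i} g(z) = - \frac{2 i e^{5 \omega}}{855}
  Res_{z = 14 i} g(z) = \frac{i e^{14 \omega}}{1197}
  F(ω) = 2πi·ΣRes = \frac{2 \pi \left(14 - 5 e^{9 \omega}\right) e^{5 \omega}}{5985}

Both cases combine into a single formula in |ω|:

F(ω) = \frac{2 \pi \left(14 e^{9 \left|{\omega}\right|} - 5\right) e^{- 14 \left|{\omega}\right|}}{5985}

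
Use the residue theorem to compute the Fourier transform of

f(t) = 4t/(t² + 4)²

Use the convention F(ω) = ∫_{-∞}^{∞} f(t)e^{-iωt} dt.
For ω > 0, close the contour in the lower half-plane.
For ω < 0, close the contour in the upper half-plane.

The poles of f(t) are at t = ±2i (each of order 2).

Let g(z) = f(z)e^{-iωz}; for large |z| the factor e^{-iωz} decays in the lower half-plane when ω > 0 and in the upper half-plane when ω < 0.

Case ω > 0 (lower half-plane, clockwise contour ⇒ F(ω) = -2πi·ΣRes):
  Res_{z = - 2 i} g(z) = \frac{\omega e^{- 2 \omega}}{2} (pole of order 2)
  F(ω) = -2πi·ΣRes = - i \pi \omega e^{- 2 \omega}

Case ω < 0 (upper half-plane, counterclockwise contour ⇒ F(ω) = +2πi·ΣRes):
  Res_{z = 2 i} g(z) = - \frac{\omega e^{2 \omega}}{2} (pole of order 2)
  F(ω) = 2πi·ΣRes = - i \pi \omega e^{2 \omega}

Both cases combine into a single formula in |ω|:

F(ω) = - i \pi \omega e^{- 2 \left|{\omega}\right|}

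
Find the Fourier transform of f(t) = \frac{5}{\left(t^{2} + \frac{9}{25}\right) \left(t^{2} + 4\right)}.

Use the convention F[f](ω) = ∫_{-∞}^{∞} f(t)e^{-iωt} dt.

F(ω) = - \frac{125 \pi e^{- 2 \left|{\omega}\right|}}{182} + \frac{625 \pi e^{- \frac{3 \left|{\omega}\right|}{5}}}{273}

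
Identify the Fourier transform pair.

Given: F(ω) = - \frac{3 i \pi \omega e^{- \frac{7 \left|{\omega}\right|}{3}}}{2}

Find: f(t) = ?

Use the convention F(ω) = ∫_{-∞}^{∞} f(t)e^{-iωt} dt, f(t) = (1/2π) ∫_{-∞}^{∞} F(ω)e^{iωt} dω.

f(t) = \frac{7 t}{\left(t^{2} + \frac{49}{9}\right)^{2}}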